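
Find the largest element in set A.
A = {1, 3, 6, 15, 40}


Set A = {1, 3, 6, 15, 40}
Elements in ascending order: 1, 3, 6, 15, 40
The largest element is 40.

40


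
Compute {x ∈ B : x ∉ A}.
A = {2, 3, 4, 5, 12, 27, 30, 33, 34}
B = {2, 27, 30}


Set A = {2, 3, 4, 5, 12, 27, 30, 33, 34}
Set B = {2, 27, 30}
Check each element of B against A:
2 ∈ A, 27 ∈ A, 30 ∈ A
Elements of B not in A: {}

{}


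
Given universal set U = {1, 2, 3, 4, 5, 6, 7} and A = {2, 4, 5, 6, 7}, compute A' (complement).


Universal set U = {1, 2, 3, 4, 5, 6, 7}
Set A = {2, 4, 5, 6, 7}
A' = U \ A = elements in U but not in A
Checking each element of U:
1 (not in A, include), 2 (in A, exclude), 3 (not in A, include), 4 (in A, exclude), 5 (in A, exclude), 6 (in A, exclude), 7 (in A, exclude)
A' = {1, 3}

{1, 3}


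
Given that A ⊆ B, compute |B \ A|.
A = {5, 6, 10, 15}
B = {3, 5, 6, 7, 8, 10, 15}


Set A = {5, 6, 10, 15}, |A| = 4
Set B = {3, 5, 6, 7, 8, 10, 15}, |B| = 7
Since A ⊆ B: B \ A = {3, 7, 8}
|B| - |A| = 7 - 4 = 3

3


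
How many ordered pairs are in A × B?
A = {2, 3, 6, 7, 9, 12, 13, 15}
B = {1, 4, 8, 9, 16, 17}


Set A = {2, 3, 6, 7, 9, 12, 13, 15} has 8 elements.
Set B = {1, 4, 8, 9, 16, 17} has 6 elements.
|A × B| = |A| × |B| = 8 × 6 = 48

48


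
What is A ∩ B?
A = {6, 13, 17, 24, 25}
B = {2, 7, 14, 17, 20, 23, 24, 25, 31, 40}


Set A = {6, 13, 17, 24, 25}
Set B = {2, 7, 14, 17, 20, 23, 24, 25, 31, 40}
A ∩ B includes only elements in both sets.
Check each element of A against B:
6 ✗, 13 ✗, 17 ✓, 24 ✓, 25 ✓
A ∩ B = {17, 24, 25}

{17, 24, 25}


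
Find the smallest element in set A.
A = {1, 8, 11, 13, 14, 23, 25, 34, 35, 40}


Set A = {1, 8, 11, 13, 14, 23, 25, 34, 35, 40}
Elements in ascending order: 1, 8, 11, 13, 14, 23, 25, 34, 35, 40
The smallest element is 1.

1


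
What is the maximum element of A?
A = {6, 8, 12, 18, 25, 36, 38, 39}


Set A = {6, 8, 12, 18, 25, 36, 38, 39}
Elements in ascending order: 6, 8, 12, 18, 25, 36, 38, 39
The largest element is 39.

39


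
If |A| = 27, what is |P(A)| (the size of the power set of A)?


The set has 27 elements.
The power set contains all possible subsets.
|P(A)| = 2^|A| = 2^27 = 134217728

134217728


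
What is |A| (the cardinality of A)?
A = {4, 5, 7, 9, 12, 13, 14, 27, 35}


Set A = {4, 5, 7, 9, 12, 13, 14, 27, 35}
Listing elements: 4, 5, 7, 9, 12, 13, 14, 27, 35
Counting: 9 elements
|A| = 9

9


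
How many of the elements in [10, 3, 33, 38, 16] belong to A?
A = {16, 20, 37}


Set A = {16, 20, 37}
Candidates: [10, 3, 33, 38, 16]
Check each candidate:
10 ∉ A, 3 ∉ A, 33 ∉ A, 38 ∉ A, 16 ∈ A
Count of candidates in A: 1

1


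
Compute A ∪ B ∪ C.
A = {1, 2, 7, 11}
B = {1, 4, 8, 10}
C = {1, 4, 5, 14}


Set A = {1, 2, 7, 11}
Set B = {1, 4, 8, 10}
Set C = {1, 4, 5, 14}
First, A ∪ B = {1, 2, 4, 7, 8, 10, 11}
Then, (A ∪ B) ∪ C = {1, 2, 4, 5, 7, 8, 10, 11, 14}

{1, 2, 4, 5, 7, 8, 10, 11, 14}


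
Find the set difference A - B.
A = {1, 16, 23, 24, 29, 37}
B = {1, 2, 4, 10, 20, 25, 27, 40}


Set A = {1, 16, 23, 24, 29, 37}
Set B = {1, 2, 4, 10, 20, 25, 27, 40}
A \ B includes elements in A that are not in B.
Check each element of A:
1 (in B, remove), 16 (not in B, keep), 23 (not in B, keep), 24 (not in B, keep), 29 (not in B, keep), 37 (not in B, keep)
A \ B = {16, 23, 24, 29, 37}

{16, 23, 24, 29, 37}


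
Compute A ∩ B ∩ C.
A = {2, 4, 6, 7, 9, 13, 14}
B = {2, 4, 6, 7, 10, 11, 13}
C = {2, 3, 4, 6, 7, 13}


Set A = {2, 4, 6, 7, 9, 13, 14}
Set B = {2, 4, 6, 7, 10, 11, 13}
Set C = {2, 3, 4, 6, 7, 13}
First, A ∩ B = {2, 4, 6, 7, 13}
Then, (A ∩ B) ∩ C = {2, 4, 6, 7, 13}

{2, 4, 6, 7, 13}


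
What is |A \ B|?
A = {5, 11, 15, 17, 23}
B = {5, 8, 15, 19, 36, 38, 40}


Set A = {5, 11, 15, 17, 23}
Set B = {5, 8, 15, 19, 36, 38, 40}
A \ B = {11, 17, 23}
|A \ B| = 3

3


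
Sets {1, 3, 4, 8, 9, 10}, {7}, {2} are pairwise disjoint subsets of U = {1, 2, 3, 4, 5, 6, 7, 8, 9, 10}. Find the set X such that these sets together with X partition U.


U = {1, 2, 3, 4, 5, 6, 7, 8, 9, 10}
Shown blocks: {1, 3, 4, 8, 9, 10}, {7}, {2}
A partition's blocks are pairwise disjoint and cover U, so the missing block = U \ (union of shown blocks).
Union of shown blocks: {1, 2, 3, 4, 7, 8, 9, 10}
Missing block = U \ (union) = {5, 6}

{5, 6}


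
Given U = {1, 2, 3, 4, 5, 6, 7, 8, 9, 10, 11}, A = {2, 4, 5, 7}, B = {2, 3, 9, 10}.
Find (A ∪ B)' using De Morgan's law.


U = {1, 2, 3, 4, 5, 6, 7, 8, 9, 10, 11}
A = {2, 4, 5, 7}, B = {2, 3, 9, 10}
A ∪ B = {2, 3, 4, 5, 7, 9, 10}
(A ∪ B)' = U \ (A ∪ B) = {1, 6, 8, 11}
Verification via A' ∩ B': A' = {1, 3, 6, 8, 9, 10, 11}, B' = {1, 4, 5, 6, 7, 8, 11}
A' ∩ B' = {1, 6, 8, 11} ✓

{1, 6, 8, 11}


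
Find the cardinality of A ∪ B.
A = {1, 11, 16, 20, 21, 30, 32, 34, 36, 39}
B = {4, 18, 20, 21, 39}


Set A = {1, 11, 16, 20, 21, 30, 32, 34, 36, 39}, |A| = 10
Set B = {4, 18, 20, 21, 39}, |B| = 5
A ∩ B = {20, 21, 39}, |A ∩ B| = 3
|A ∪ B| = |A| + |B| - |A ∩ B| = 10 + 5 - 3 = 12

12


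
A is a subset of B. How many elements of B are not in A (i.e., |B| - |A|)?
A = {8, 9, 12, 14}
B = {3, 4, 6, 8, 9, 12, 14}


Set A = {8, 9, 12, 14}, |A| = 4
Set B = {3, 4, 6, 8, 9, 12, 14}, |B| = 7
Since A ⊆ B: B \ A = {3, 4, 6}
|B| - |A| = 7 - 4 = 3

3


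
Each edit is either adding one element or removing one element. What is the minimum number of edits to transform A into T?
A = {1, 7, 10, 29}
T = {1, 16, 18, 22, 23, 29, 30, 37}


Set A = {1, 7, 10, 29}
Set T = {1, 16, 18, 22, 23, 29, 30, 37}
Elements to remove from A (in A, not in T): {7, 10} → 2 removals
Elements to add to A (in T, not in A): {16, 18, 22, 23, 30, 37} → 6 additions
Total edits = 2 + 6 = 8

8


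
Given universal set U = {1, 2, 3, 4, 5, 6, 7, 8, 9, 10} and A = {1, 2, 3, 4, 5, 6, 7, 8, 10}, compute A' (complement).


Universal set U = {1, 2, 3, 4, 5, 6, 7, 8, 9, 10}
Set A = {1, 2, 3, 4, 5, 6, 7, 8, 10}
A' = U \ A = elements in U but not in A
Checking each element of U:
1 (in A, exclude), 2 (in A, exclude), 3 (in A, exclude), 4 (in A, exclude), 5 (in A, exclude), 6 (in A, exclude), 7 (in A, exclude), 8 (in A, exclude), 9 (not in A, include), 10 (in A, exclude)
A' = {9}

{9}


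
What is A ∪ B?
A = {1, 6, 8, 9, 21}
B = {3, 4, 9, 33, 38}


Set A = {1, 6, 8, 9, 21}
Set B = {3, 4, 9, 33, 38}
A ∪ B includes all elements in either set.
Elements from A: {1, 6, 8, 9, 21}
Elements from B not already included: {3, 4, 33, 38}
A ∪ B = {1, 3, 4, 6, 8, 9, 21, 33, 38}

{1, 3, 4, 6, 8, 9, 21, 33, 38}


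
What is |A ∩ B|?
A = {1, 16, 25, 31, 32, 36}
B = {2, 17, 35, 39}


Set A = {1, 16, 25, 31, 32, 36}
Set B = {2, 17, 35, 39}
A ∩ B = {}
|A ∩ B| = 0

0


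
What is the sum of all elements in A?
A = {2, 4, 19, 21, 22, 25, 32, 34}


Set A = {2, 4, 19, 21, 22, 25, 32, 34}
Sum = 2 + 4 + 19 + 21 + 22 + 25 + 32 + 34 = 159

159


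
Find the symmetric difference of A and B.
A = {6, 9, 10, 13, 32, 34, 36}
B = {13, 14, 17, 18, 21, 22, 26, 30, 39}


Set A = {6, 9, 10, 13, 32, 34, 36}
Set B = {13, 14, 17, 18, 21, 22, 26, 30, 39}
A △ B = (A \ B) ∪ (B \ A)
Elements in A but not B: {6, 9, 10, 32, 34, 36}
Elements in B but not A: {14, 17, 18, 21, 22, 26, 30, 39}
A △ B = {6, 9, 10, 14, 17, 18, 21, 22, 26, 30, 32, 34, 36, 39}

{6, 9, 10, 14, 17, 18, 21, 22, 26, 30, 32, 34, 36, 39}


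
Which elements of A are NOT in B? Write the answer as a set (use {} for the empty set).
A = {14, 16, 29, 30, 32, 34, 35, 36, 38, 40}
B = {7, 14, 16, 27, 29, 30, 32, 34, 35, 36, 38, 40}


Set A = {14, 16, 29, 30, 32, 34, 35, 36, 38, 40}
Set B = {7, 14, 16, 27, 29, 30, 32, 34, 35, 36, 38, 40}
Check each element of A against B:
14 ∈ B, 16 ∈ B, 29 ∈ B, 30 ∈ B, 32 ∈ B, 34 ∈ B, 35 ∈ B, 36 ∈ B, 38 ∈ B, 40 ∈ B
Elements of A not in B: {}

{}


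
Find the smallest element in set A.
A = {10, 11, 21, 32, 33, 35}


Set A = {10, 11, 21, 32, 33, 35}
Elements in ascending order: 10, 11, 21, 32, 33, 35
The smallest element is 10.

10


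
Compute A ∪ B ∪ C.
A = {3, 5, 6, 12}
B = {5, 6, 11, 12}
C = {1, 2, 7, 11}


Set A = {3, 5, 6, 12}
Set B = {5, 6, 11, 12}
Set C = {1, 2, 7, 11}
First, A ∪ B = {3, 5, 6, 11, 12}
Then, (A ∪ B) ∪ C = {1, 2, 3, 5, 6, 7, 11, 12}

{1, 2, 3, 5, 6, 7, 11, 12}


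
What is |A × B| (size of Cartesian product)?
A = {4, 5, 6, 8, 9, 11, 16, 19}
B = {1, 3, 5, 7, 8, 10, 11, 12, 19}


Set A = {4, 5, 6, 8, 9, 11, 16, 19} has 8 elements.
Set B = {1, 3, 5, 7, 8, 10, 11, 12, 19} has 9 elements.
|A × B| = |A| × |B| = 8 × 9 = 72

72


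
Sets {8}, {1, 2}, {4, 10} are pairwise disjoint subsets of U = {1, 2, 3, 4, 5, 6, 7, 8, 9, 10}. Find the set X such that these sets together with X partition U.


U = {1, 2, 3, 4, 5, 6, 7, 8, 9, 10}
Shown blocks: {8}, {1, 2}, {4, 10}
A partition's blocks are pairwise disjoint and cover U, so the missing block = U \ (union of shown blocks).
Union of shown blocks: {1, 2, 4, 8, 10}
Missing block = U \ (union) = {3, 5, 6, 7, 9}

{3, 5, 6, 7, 9}


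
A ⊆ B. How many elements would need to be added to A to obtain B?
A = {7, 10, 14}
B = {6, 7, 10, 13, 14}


Set A = {7, 10, 14}, |A| = 3
Set B = {6, 7, 10, 13, 14}, |B| = 5
Since A ⊆ B: B \ A = {6, 13}
|B| - |A| = 5 - 3 = 2

2


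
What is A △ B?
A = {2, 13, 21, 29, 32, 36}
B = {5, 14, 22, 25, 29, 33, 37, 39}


Set A = {2, 13, 21, 29, 32, 36}
Set B = {5, 14, 22, 25, 29, 33, 37, 39}
A △ B = (A \ B) ∪ (B \ A)
Elements in A but not B: {2, 13, 21, 32, 36}
Elements in B but not A: {5, 14, 22, 25, 33, 37, 39}
A △ B = {2, 5, 13, 14, 21, 22, 25, 32, 33, 36, 37, 39}

{2, 5, 13, 14, 21, 22, 25, 32, 33, 36, 37, 39}


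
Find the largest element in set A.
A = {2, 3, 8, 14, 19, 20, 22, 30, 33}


Set A = {2, 3, 8, 14, 19, 20, 22, 30, 33}
Elements in ascending order: 2, 3, 8, 14, 19, 20, 22, 30, 33
The largest element is 33.

33


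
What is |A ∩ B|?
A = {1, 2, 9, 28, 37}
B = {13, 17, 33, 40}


Set A = {1, 2, 9, 28, 37}
Set B = {13, 17, 33, 40}
A ∩ B = {}
|A ∩ B| = 0

0


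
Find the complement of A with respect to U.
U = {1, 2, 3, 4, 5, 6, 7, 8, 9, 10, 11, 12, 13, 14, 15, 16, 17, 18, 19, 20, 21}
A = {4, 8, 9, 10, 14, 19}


Universal set U = {1, 2, 3, 4, 5, 6, 7, 8, 9, 10, 11, 12, 13, 14, 15, 16, 17, 18, 19, 20, 21}
Set A = {4, 8, 9, 10, 14, 19}
A' = U \ A = elements in U but not in A
Checking each element of U:
1 (not in A, include), 2 (not in A, include), 3 (not in A, include), 4 (in A, exclude), 5 (not in A, include), 6 (not in A, include), 7 (not in A, include), 8 (in A, exclude), 9 (in A, exclude), 10 (in A, exclude), 11 (not in A, include), 12 (not in A, include), 13 (not in A, include), 14 (in A, exclude), 15 (not in A, include), 16 (not in A, include), 17 (not in A, include), 18 (not in A, include), 19 (in A, exclude), 20 (not in A, include), 21 (not in A, include)
A' = {1, 2, 3, 5, 6, 7, 11, 12, 13, 15, 16, 17, 18, 20, 21}

{1, 2, 3, 5, 6, 7, 11, 12, 13, 15, 16, 17, 18, 20, 21}


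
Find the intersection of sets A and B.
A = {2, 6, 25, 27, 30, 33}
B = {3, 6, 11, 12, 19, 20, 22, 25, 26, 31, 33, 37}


Set A = {2, 6, 25, 27, 30, 33}
Set B = {3, 6, 11, 12, 19, 20, 22, 25, 26, 31, 33, 37}
A ∩ B includes only elements in both sets.
Check each element of A against B:
2 ✗, 6 ✓, 25 ✓, 27 ✗, 30 ✗, 33 ✓
A ∩ B = {6, 25, 33}

{6, 25, 33}


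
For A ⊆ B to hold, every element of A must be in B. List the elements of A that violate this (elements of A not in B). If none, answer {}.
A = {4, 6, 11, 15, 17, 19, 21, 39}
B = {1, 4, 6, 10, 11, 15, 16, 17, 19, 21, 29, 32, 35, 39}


Set A = {4, 6, 11, 15, 17, 19, 21, 39}
Set B = {1, 4, 6, 10, 11, 15, 16, 17, 19, 21, 29, 32, 35, 39}
Check each element of A against B:
4 ∈ B, 6 ∈ B, 11 ∈ B, 15 ∈ B, 17 ∈ B, 19 ∈ B, 21 ∈ B, 39 ∈ B
Elements of A not in B: {}

{}


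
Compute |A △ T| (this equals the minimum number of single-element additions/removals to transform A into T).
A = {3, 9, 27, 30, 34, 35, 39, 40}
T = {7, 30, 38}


Set A = {3, 9, 27, 30, 34, 35, 39, 40}
Set T = {7, 30, 38}
Elements to remove from A (in A, not in T): {3, 9, 27, 34, 35, 39, 40} → 7 removals
Elements to add to A (in T, not in A): {7, 38} → 2 additions
Total edits = 7 + 2 = 9

9


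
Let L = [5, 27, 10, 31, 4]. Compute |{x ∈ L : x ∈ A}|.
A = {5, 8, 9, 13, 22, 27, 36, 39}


Set A = {5, 8, 9, 13, 22, 27, 36, 39}
Candidates: [5, 27, 10, 31, 4]
Check each candidate:
5 ∈ A, 27 ∈ A, 10 ∉ A, 31 ∉ A, 4 ∉ A
Count of candidates in A: 2

2


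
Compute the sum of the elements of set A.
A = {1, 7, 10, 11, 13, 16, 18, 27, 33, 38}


Set A = {1, 7, 10, 11, 13, 16, 18, 27, 33, 38}
Sum = 1 + 7 + 10 + 11 + 13 + 16 + 18 + 27 + 33 + 38 = 174

174


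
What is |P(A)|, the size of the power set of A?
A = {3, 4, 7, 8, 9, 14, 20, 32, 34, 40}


Set A = {3, 4, 7, 8, 9, 14, 20, 32, 34, 40}
|A| = 10
The power set P(A) contains all subsets of A.
|P(A)| = 2^|A| = 2^10 = 1024

1024


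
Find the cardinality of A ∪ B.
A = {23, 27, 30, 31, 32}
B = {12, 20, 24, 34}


Set A = {23, 27, 30, 31, 32}, |A| = 5
Set B = {12, 20, 24, 34}, |B| = 4
A ∩ B = {}, |A ∩ B| = 0
|A ∪ B| = |A| + |B| - |A ∩ B| = 5 + 4 - 0 = 9

9


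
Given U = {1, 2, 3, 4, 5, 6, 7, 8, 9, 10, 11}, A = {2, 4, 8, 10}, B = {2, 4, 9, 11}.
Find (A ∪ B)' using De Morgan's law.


U = {1, 2, 3, 4, 5, 6, 7, 8, 9, 10, 11}
A = {2, 4, 8, 10}, B = {2, 4, 9, 11}
A ∪ B = {2, 4, 8, 9, 10, 11}
(A ∪ B)' = U \ (A ∪ B) = {1, 3, 5, 6, 7}
Verification via A' ∩ B': A' = {1, 3, 5, 6, 7, 9, 11}, B' = {1, 3, 5, 6, 7, 8, 10}
A' ∩ B' = {1, 3, 5, 6, 7} ✓

{1, 3, 5, 6, 7}


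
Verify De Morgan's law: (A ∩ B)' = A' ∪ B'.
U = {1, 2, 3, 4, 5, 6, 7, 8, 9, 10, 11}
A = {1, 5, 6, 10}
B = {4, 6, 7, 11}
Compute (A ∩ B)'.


U = {1, 2, 3, 4, 5, 6, 7, 8, 9, 10, 11}
A = {1, 5, 6, 10}, B = {4, 6, 7, 11}
A ∩ B = {6}
(A ∩ B)' = U \ (A ∩ B) = {1, 2, 3, 4, 5, 7, 8, 9, 10, 11}
Verification via A' ∪ B': A' = {2, 3, 4, 7, 8, 9, 11}, B' = {1, 2, 3, 5, 8, 9, 10}
A' ∪ B' = {1, 2, 3, 4, 5, 7, 8, 9, 10, 11} ✓

{1, 2, 3, 4, 5, 7, 8, 9, 10, 11}


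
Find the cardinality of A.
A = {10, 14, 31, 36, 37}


Set A = {10, 14, 31, 36, 37}
Listing elements: 10, 14, 31, 36, 37
Counting: 5 elements
|A| = 5

5


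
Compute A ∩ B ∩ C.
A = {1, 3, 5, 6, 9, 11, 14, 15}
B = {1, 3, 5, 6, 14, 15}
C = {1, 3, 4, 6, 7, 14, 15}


Set A = {1, 3, 5, 6, 9, 11, 14, 15}
Set B = {1, 3, 5, 6, 14, 15}
Set C = {1, 3, 4, 6, 7, 14, 15}
First, A ∩ B = {1, 3, 5, 6, 14, 15}
Then, (A ∩ B) ∩ C = {1, 3, 6, 14, 15}

{1, 3, 6, 14, 15}


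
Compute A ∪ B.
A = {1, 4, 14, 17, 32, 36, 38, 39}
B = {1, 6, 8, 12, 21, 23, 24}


Set A = {1, 4, 14, 17, 32, 36, 38, 39}
Set B = {1, 6, 8, 12, 21, 23, 24}
A ∪ B includes all elements in either set.
Elements from A: {1, 4, 14, 17, 32, 36, 38, 39}
Elements from B not already included: {6, 8, 12, 21, 23, 24}
A ∪ B = {1, 4, 6, 8, 12, 14, 17, 21, 23, 24, 32, 36, 38, 39}

{1, 4, 6, 8, 12, 14, 17, 21, 23, 24, 32, 36, 38, 39}


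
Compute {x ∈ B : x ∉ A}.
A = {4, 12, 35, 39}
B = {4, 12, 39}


Set A = {4, 12, 35, 39}
Set B = {4, 12, 39}
Check each element of B against A:
4 ∈ A, 12 ∈ A, 39 ∈ A
Elements of B not in A: {}

{}


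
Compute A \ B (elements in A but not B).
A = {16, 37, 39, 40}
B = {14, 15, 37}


Set A = {16, 37, 39, 40}
Set B = {14, 15, 37}
A \ B includes elements in A that are not in B.
Check each element of A:
16 (not in B, keep), 37 (in B, remove), 39 (not in B, keep), 40 (not in B, keep)
A \ B = {16, 39, 40}

{16, 39, 40}


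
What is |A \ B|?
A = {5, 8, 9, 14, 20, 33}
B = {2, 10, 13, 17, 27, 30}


Set A = {5, 8, 9, 14, 20, 33}
Set B = {2, 10, 13, 17, 27, 30}
A \ B = {5, 8, 9, 14, 20, 33}
|A \ B| = 6

6


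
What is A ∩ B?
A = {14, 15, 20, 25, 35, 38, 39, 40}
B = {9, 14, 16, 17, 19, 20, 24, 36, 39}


Set A = {14, 15, 20, 25, 35, 38, 39, 40}
Set B = {9, 14, 16, 17, 19, 20, 24, 36, 39}
A ∩ B includes only elements in both sets.
Check each element of A against B:
14 ✓, 15 ✗, 20 ✓, 25 ✗, 35 ✗, 38 ✗, 39 ✓, 40 ✗
A ∩ B = {14, 20, 39}

{14, 20, 39}


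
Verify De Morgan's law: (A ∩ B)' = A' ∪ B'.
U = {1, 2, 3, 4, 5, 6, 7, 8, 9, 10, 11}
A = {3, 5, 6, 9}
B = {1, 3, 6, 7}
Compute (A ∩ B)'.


U = {1, 2, 3, 4, 5, 6, 7, 8, 9, 10, 11}
A = {3, 5, 6, 9}, B = {1, 3, 6, 7}
A ∩ B = {3, 6}
(A ∩ B)' = U \ (A ∩ B) = {1, 2, 4, 5, 7, 8, 9, 10, 11}
Verification via A' ∪ B': A' = {1, 2, 4, 7, 8, 10, 11}, B' = {2, 4, 5, 8, 9, 10, 11}
A' ∪ B' = {1, 2, 4, 5, 7, 8, 9, 10, 11} ✓

{1, 2, 4, 5, 7, 8, 9, 10, 11}


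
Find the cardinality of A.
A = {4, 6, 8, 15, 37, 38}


Set A = {4, 6, 8, 15, 37, 38}
Listing elements: 4, 6, 8, 15, 37, 38
Counting: 6 elements
|A| = 6

6


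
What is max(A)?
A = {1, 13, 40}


Set A = {1, 13, 40}
Elements in ascending order: 1, 13, 40
The largest element is 40.

40


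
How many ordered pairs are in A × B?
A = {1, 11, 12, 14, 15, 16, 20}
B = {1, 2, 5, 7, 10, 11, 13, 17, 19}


Set A = {1, 11, 12, 14, 15, 16, 20} has 7 elements.
Set B = {1, 2, 5, 7, 10, 11, 13, 17, 19} has 9 elements.
|A × B| = |A| × |B| = 7 × 9 = 63

63


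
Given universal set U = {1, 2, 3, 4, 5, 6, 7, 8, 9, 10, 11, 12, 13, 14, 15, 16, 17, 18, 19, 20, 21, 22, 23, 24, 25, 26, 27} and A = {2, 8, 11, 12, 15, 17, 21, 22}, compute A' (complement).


Universal set U = {1, 2, 3, 4, 5, 6, 7, 8, 9, 10, 11, 12, 13, 14, 15, 16, 17, 18, 19, 20, 21, 22, 23, 24, 25, 26, 27}
Set A = {2, 8, 11, 12, 15, 17, 21, 22}
A' = U \ A = elements in U but not in A
Checking each element of U:
1 (not in A, include), 2 (in A, exclude), 3 (not in A, include), 4 (not in A, include), 5 (not in A, include), 6 (not in A, include), 7 (not in A, include), 8 (in A, exclude), 9 (not in A, include), 10 (not in A, include), 11 (in A, exclude), 12 (in A, exclude), 13 (not in A, include), 14 (not in A, include), 15 (in A, exclude), 16 (not in A, include), 17 (in A, exclude), 18 (not in A, include), 19 (not in A, include), 20 (not in A, include), 21 (in A, exclude), 22 (in A, exclude), 23 (not in A, include), 24 (not in A, include), 25 (not in A, include), 26 (not in A, include), 27 (not in A, include)
A' = {1, 3, 4, 5, 6, 7, 9, 10, 13, 14, 16, 18, 19, 20, 23, 24, 25, 26, 27}

{1, 3, 4, 5, 6, 7, 9, 10, 13, 14, 16, 18, 19, 20, 23, 24, 25, 26, 27}


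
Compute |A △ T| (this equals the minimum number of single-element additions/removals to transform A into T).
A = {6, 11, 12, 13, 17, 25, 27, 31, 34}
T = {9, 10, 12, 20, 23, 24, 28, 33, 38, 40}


Set A = {6, 11, 12, 13, 17, 25, 27, 31, 34}
Set T = {9, 10, 12, 20, 23, 24, 28, 33, 38, 40}
Elements to remove from A (in A, not in T): {6, 11, 13, 17, 25, 27, 31, 34} → 8 removals
Elements to add to A (in T, not in A): {9, 10, 20, 23, 24, 28, 33, 38, 40} → 9 additions
Total edits = 8 + 9 = 17

17


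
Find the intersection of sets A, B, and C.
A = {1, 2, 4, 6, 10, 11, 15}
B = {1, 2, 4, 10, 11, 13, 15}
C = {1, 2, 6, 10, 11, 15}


Set A = {1, 2, 4, 6, 10, 11, 15}
Set B = {1, 2, 4, 10, 11, 13, 15}
Set C = {1, 2, 6, 10, 11, 15}
First, A ∩ B = {1, 2, 4, 10, 11, 15}
Then, (A ∩ B) ∩ C = {1, 2, 10, 11, 15}

{1, 2, 10, 11, 15}


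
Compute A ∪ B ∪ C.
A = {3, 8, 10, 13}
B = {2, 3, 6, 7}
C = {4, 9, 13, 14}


Set A = {3, 8, 10, 13}
Set B = {2, 3, 6, 7}
Set C = {4, 9, 13, 14}
First, A ∪ B = {2, 3, 6, 7, 8, 10, 13}
Then, (A ∪ B) ∪ C = {2, 3, 4, 6, 7, 8, 9, 10, 13, 14}

{2, 3, 4, 6, 7, 8, 9, 10, 13, 14}


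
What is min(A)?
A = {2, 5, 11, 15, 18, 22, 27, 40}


Set A = {2, 5, 11, 15, 18, 22, 27, 40}
Elements in ascending order: 2, 5, 11, 15, 18, 22, 27, 40
The smallest element is 2.

2


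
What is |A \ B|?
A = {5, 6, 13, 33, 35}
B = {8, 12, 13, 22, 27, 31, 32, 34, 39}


Set A = {5, 6, 13, 33, 35}
Set B = {8, 12, 13, 22, 27, 31, 32, 34, 39}
A \ B = {5, 6, 33, 35}
|A \ B| = 4

4


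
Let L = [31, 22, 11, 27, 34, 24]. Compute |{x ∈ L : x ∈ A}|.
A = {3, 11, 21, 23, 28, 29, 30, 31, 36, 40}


Set A = {3, 11, 21, 23, 28, 29, 30, 31, 36, 40}
Candidates: [31, 22, 11, 27, 34, 24]
Check each candidate:
31 ∈ A, 22 ∉ A, 11 ∈ A, 27 ∉ A, 34 ∉ A, 24 ∉ A
Count of candidates in A: 2

2


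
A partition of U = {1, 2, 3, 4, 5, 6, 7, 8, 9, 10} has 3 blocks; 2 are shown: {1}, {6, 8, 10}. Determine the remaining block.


U = {1, 2, 3, 4, 5, 6, 7, 8, 9, 10}
Shown blocks: {1}, {6, 8, 10}
A partition's blocks are pairwise disjoint and cover U, so the missing block = U \ (union of shown blocks).
Union of shown blocks: {1, 6, 8, 10}
Missing block = U \ (union) = {2, 3, 4, 5, 7, 9}

{2, 3, 4, 5, 7, 9}


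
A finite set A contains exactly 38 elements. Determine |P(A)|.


The set has 38 elements.
The power set contains all possible subsets.
|P(A)| = 2^|A| = 2^38 = 274877906944

274877906944


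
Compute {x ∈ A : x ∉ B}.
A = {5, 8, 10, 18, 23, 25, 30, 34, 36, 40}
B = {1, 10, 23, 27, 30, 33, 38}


Set A = {5, 8, 10, 18, 23, 25, 30, 34, 36, 40}
Set B = {1, 10, 23, 27, 30, 33, 38}
Check each element of A against B:
5 ∉ B (include), 8 ∉ B (include), 10 ∈ B, 18 ∉ B (include), 23 ∈ B, 25 ∉ B (include), 30 ∈ B, 34 ∉ B (include), 36 ∉ B (include), 40 ∉ B (include)
Elements of A not in B: {5, 8, 18, 25, 34, 36, 40}

{5, 8, 18, 25, 34, 36, 40}


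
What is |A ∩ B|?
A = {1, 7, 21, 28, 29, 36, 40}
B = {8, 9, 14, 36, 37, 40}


Set A = {1, 7, 21, 28, 29, 36, 40}
Set B = {8, 9, 14, 36, 37, 40}
A ∩ B = {36, 40}
|A ∩ B| = 2

2


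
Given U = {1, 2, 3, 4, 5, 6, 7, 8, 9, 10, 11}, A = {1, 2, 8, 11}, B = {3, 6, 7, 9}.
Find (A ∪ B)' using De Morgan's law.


U = {1, 2, 3, 4, 5, 6, 7, 8, 9, 10, 11}
A = {1, 2, 8, 11}, B = {3, 6, 7, 9}
A ∪ B = {1, 2, 3, 6, 7, 8, 9, 11}
(A ∪ B)' = U \ (A ∪ B) = {4, 5, 10}
Verification via A' ∩ B': A' = {3, 4, 5, 6, 7, 9, 10}, B' = {1, 2, 4, 5, 8, 10, 11}
A' ∩ B' = {4, 5, 10} ✓

{4, 5, 10}


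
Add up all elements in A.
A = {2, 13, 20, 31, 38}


Set A = {2, 13, 20, 31, 38}
Sum = 2 + 13 + 20 + 31 + 38 = 104

104


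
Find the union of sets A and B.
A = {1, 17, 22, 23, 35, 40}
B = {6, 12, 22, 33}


Set A = {1, 17, 22, 23, 35, 40}
Set B = {6, 12, 22, 33}
A ∪ B includes all elements in either set.
Elements from A: {1, 17, 22, 23, 35, 40}
Elements from B not already included: {6, 12, 33}
A ∪ B = {1, 6, 12, 17, 22, 23, 33, 35, 40}

{1, 6, 12, 17, 22, 23, 33, 35, 40}


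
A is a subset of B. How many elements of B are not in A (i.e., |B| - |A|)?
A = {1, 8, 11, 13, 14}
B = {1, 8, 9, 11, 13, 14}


Set A = {1, 8, 11, 13, 14}, |A| = 5
Set B = {1, 8, 9, 11, 13, 14}, |B| = 6
Since A ⊆ B: B \ A = {9}
|B| - |A| = 6 - 5 = 1

1


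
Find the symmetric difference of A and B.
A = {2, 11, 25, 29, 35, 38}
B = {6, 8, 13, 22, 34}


Set A = {2, 11, 25, 29, 35, 38}
Set B = {6, 8, 13, 22, 34}
A △ B = (A \ B) ∪ (B \ A)
Elements in A but not B: {2, 11, 25, 29, 35, 38}
Elements in B but not A: {6, 8, 13, 22, 34}
A △ B = {2, 6, 8, 11, 13, 22, 25, 29, 34, 35, 38}

{2, 6, 8, 11, 13, 22, 25, 29, 34, 35, 38}


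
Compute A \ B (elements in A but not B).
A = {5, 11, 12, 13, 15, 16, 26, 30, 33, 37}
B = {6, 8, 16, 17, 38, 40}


Set A = {5, 11, 12, 13, 15, 16, 26, 30, 33, 37}
Set B = {6, 8, 16, 17, 38, 40}
A \ B includes elements in A that are not in B.
Check each element of A:
5 (not in B, keep), 11 (not in B, keep), 12 (not in B, keep), 13 (not in B, keep), 15 (not in B, keep), 16 (in B, remove), 26 (not in B, keep), 30 (not in B, keep), 33 (not in B, keep), 37 (not in B, keep)
A \ B = {5, 11, 12, 13, 15, 26, 30, 33, 37}

{5, 11, 12, 13, 15, 26, 30, 33, 37}


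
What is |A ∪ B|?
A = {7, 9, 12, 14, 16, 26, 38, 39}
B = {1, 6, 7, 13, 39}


Set A = {7, 9, 12, 14, 16, 26, 38, 39}, |A| = 8
Set B = {1, 6, 7, 13, 39}, |B| = 5
A ∩ B = {7, 39}, |A ∩ B| = 2
|A ∪ B| = |A| + |B| - |A ∩ B| = 8 + 5 - 2 = 11

11


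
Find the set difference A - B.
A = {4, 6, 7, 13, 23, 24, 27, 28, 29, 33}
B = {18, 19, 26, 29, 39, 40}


Set A = {4, 6, 7, 13, 23, 24, 27, 28, 29, 33}
Set B = {18, 19, 26, 29, 39, 40}
A \ B includes elements in A that are not in B.
Check each element of A:
4 (not in B, keep), 6 (not in B, keep), 7 (not in B, keep), 13 (not in B, keep), 23 (not in B, keep), 24 (not in B, keep), 27 (not in B, keep), 28 (not in B, keep), 29 (in B, remove), 33 (not in B, keep)
A \ B = {4, 6, 7, 13, 23, 24, 27, 28, 33}

{4, 6, 7, 13, 23, 24, 27, 28, 33}


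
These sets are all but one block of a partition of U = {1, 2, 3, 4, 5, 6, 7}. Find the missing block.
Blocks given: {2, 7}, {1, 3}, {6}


U = {1, 2, 3, 4, 5, 6, 7}
Shown blocks: {2, 7}, {1, 3}, {6}
A partition's blocks are pairwise disjoint and cover U, so the missing block = U \ (union of shown blocks).
Union of shown blocks: {1, 2, 3, 6, 7}
Missing block = U \ (union) = {4, 5}

{4, 5}


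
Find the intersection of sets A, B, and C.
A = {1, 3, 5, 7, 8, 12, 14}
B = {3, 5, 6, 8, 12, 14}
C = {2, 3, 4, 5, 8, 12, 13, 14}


Set A = {1, 3, 5, 7, 8, 12, 14}
Set B = {3, 5, 6, 8, 12, 14}
Set C = {2, 3, 4, 5, 8, 12, 13, 14}
First, A ∩ B = {3, 5, 8, 12, 14}
Then, (A ∩ B) ∩ C = {3, 5, 8, 12, 14}

{3, 5, 8, 12, 14}


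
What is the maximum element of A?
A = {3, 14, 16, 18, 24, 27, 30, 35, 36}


Set A = {3, 14, 16, 18, 24, 27, 30, 35, 36}
Elements in ascending order: 3, 14, 16, 18, 24, 27, 30, 35, 36
The largest element is 36.

36


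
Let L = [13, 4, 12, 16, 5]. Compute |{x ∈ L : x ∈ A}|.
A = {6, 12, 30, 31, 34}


Set A = {6, 12, 30, 31, 34}
Candidates: [13, 4, 12, 16, 5]
Check each candidate:
13 ∉ A, 4 ∉ A, 12 ∈ A, 16 ∉ A, 5 ∉ A
Count of candidates in A: 1

1


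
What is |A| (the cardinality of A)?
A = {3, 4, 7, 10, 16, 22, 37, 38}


Set A = {3, 4, 7, 10, 16, 22, 37, 38}
Listing elements: 3, 4, 7, 10, 16, 22, 37, 38
Counting: 8 elements
|A| = 8

8


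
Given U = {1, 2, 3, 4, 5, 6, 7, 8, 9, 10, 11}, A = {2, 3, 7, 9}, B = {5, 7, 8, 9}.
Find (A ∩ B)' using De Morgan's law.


U = {1, 2, 3, 4, 5, 6, 7, 8, 9, 10, 11}
A = {2, 3, 7, 9}, B = {5, 7, 8, 9}
A ∩ B = {7, 9}
(A ∩ B)' = U \ (A ∩ B) = {1, 2, 3, 4, 5, 6, 8, 10, 11}
Verification via A' ∪ B': A' = {1, 4, 5, 6, 8, 10, 11}, B' = {1, 2, 3, 4, 6, 10, 11}
A' ∪ B' = {1, 2, 3, 4, 5, 6, 8, 10, 11} ✓

{1, 2, 3, 4, 5, 6, 8, 10, 11}


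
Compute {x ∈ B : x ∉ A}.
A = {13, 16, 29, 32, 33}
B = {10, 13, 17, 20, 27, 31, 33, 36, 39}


Set A = {13, 16, 29, 32, 33}
Set B = {10, 13, 17, 20, 27, 31, 33, 36, 39}
Check each element of B against A:
10 ∉ A (include), 13 ∈ A, 17 ∉ A (include), 20 ∉ A (include), 27 ∉ A (include), 31 ∉ A (include), 33 ∈ A, 36 ∉ A (include), 39 ∉ A (include)
Elements of B not in A: {10, 17, 20, 27, 31, 36, 39}

{10, 17, 20, 27, 31, 36, 39}


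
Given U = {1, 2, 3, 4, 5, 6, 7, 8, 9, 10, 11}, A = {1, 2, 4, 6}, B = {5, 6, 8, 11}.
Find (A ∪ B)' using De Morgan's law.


U = {1, 2, 3, 4, 5, 6, 7, 8, 9, 10, 11}
A = {1, 2, 4, 6}, B = {5, 6, 8, 11}
A ∪ B = {1, 2, 4, 5, 6, 8, 11}
(A ∪ B)' = U \ (A ∪ B) = {3, 7, 9, 10}
Verification via A' ∩ B': A' = {3, 5, 7, 8, 9, 10, 11}, B' = {1, 2, 3, 4, 7, 9, 10}
A' ∩ B' = {3, 7, 9, 10} ✓

{3, 7, 9, 10}


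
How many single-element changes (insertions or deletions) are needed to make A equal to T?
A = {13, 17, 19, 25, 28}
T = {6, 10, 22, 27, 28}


Set A = {13, 17, 19, 25, 28}
Set T = {6, 10, 22, 27, 28}
Elements to remove from A (in A, not in T): {13, 17, 19, 25} → 4 removals
Elements to add to A (in T, not in A): {6, 10, 22, 27} → 4 additions
Total edits = 4 + 4 = 8

8


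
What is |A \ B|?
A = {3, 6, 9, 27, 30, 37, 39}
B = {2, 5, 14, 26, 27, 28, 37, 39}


Set A = {3, 6, 9, 27, 30, 37, 39}
Set B = {2, 5, 14, 26, 27, 28, 37, 39}
A \ B = {3, 6, 9, 30}
|A \ B| = 4

4


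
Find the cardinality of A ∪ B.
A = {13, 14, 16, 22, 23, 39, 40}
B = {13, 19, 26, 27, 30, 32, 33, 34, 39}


Set A = {13, 14, 16, 22, 23, 39, 40}, |A| = 7
Set B = {13, 19, 26, 27, 30, 32, 33, 34, 39}, |B| = 9
A ∩ B = {13, 39}, |A ∩ B| = 2
|A ∪ B| = |A| + |B| - |A ∩ B| = 7 + 9 - 2 = 14

14


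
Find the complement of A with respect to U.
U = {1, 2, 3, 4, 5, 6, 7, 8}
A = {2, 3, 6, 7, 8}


Universal set U = {1, 2, 3, 4, 5, 6, 7, 8}
Set A = {2, 3, 6, 7, 8}
A' = U \ A = elements in U but not in A
Checking each element of U:
1 (not in A, include), 2 (in A, exclude), 3 (in A, exclude), 4 (not in A, include), 5 (not in A, include), 6 (in A, exclude), 7 (in A, exclude), 8 (in A, exclude)
A' = {1, 4, 5}

{1, 4, 5}


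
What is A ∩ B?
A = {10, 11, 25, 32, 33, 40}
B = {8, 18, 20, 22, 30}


Set A = {10, 11, 25, 32, 33, 40}
Set B = {8, 18, 20, 22, 30}
A ∩ B includes only elements in both sets.
Check each element of A against B:
10 ✗, 11 ✗, 25 ✗, 32 ✗, 33 ✗, 40 ✗
A ∩ B = {}

{}


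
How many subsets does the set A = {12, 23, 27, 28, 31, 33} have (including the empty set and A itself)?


Set A = {12, 23, 27, 28, 31, 33}
|A| = 6
The power set P(A) contains all subsets of A.
|P(A)| = 2^|A| = 2^6 = 64

64


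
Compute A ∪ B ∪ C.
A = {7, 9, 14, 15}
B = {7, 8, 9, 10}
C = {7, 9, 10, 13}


Set A = {7, 9, 14, 15}
Set B = {7, 8, 9, 10}
Set C = {7, 9, 10, 13}
First, A ∪ B = {7, 8, 9, 10, 14, 15}
Then, (A ∪ B) ∪ C = {7, 8, 9, 10, 13, 14, 15}

{7, 8, 9, 10, 13, 14, 15}


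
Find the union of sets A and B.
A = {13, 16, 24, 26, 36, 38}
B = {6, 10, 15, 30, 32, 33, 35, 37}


Set A = {13, 16, 24, 26, 36, 38}
Set B = {6, 10, 15, 30, 32, 33, 35, 37}
A ∪ B includes all elements in either set.
Elements from A: {13, 16, 24, 26, 36, 38}
Elements from B not already included: {6, 10, 15, 30, 32, 33, 35, 37}
A ∪ B = {6, 10, 13, 15, 16, 24, 26, 30, 32, 33, 35, 36, 37, 38}

{6, 10, 13, 15, 16, 24, 26, 30, 32, 33, 35, 36, 37, 38}


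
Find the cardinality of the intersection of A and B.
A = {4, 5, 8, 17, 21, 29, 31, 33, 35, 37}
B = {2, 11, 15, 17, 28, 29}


Set A = {4, 5, 8, 17, 21, 29, 31, 33, 35, 37}
Set B = {2, 11, 15, 17, 28, 29}
A ∩ B = {17, 29}
|A ∩ B| = 2

2


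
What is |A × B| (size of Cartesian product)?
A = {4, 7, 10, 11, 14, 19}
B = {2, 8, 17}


Set A = {4, 7, 10, 11, 14, 19} has 6 elements.
Set B = {2, 8, 17} has 3 elements.
|A × B| = |A| × |B| = 6 × 3 = 18

18


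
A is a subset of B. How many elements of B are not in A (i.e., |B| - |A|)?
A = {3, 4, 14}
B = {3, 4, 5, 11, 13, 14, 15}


Set A = {3, 4, 14}, |A| = 3
Set B = {3, 4, 5, 11, 13, 14, 15}, |B| = 7
Since A ⊆ B: B \ A = {5, 11, 13, 15}
|B| - |A| = 7 - 3 = 4

4


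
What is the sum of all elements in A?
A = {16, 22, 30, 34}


Set A = {16, 22, 30, 34}
Sum = 16 + 22 + 30 + 34 = 102

102


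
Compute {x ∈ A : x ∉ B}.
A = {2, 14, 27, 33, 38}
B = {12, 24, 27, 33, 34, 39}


Set A = {2, 14, 27, 33, 38}
Set B = {12, 24, 27, 33, 34, 39}
Check each element of A against B:
2 ∉ B (include), 14 ∉ B (include), 27 ∈ B, 33 ∈ B, 38 ∉ B (include)
Elements of A not in B: {2, 14, 38}

{2, 14, 38}


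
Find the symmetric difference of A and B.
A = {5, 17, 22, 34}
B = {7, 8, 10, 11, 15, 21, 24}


Set A = {5, 17, 22, 34}
Set B = {7, 8, 10, 11, 15, 21, 24}
A △ B = (A \ B) ∪ (B \ A)
Elements in A but not B: {5, 17, 22, 34}
Elements in B but not A: {7, 8, 10, 11, 15, 21, 24}
A △ B = {5, 7, 8, 10, 11, 15, 17, 21, 22, 24, 34}

{5, 7, 8, 10, 11, 15, 17, 21, 22, 24, 34}


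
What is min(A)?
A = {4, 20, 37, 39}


Set A = {4, 20, 37, 39}
Elements in ascending order: 4, 20, 37, 39
The smallest element is 4.

4


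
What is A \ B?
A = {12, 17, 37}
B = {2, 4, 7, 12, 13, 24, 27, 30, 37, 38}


Set A = {12, 17, 37}
Set B = {2, 4, 7, 12, 13, 24, 27, 30, 37, 38}
A \ B includes elements in A that are not in B.
Check each element of A:
12 (in B, remove), 17 (not in B, keep), 37 (in B, remove)
A \ B = {17}

{17}


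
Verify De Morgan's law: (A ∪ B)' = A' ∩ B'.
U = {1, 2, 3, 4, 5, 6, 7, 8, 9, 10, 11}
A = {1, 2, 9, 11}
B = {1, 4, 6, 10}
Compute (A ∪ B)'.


U = {1, 2, 3, 4, 5, 6, 7, 8, 9, 10, 11}
A = {1, 2, 9, 11}, B = {1, 4, 6, 10}
A ∪ B = {1, 2, 4, 6, 9, 10, 11}
(A ∪ B)' = U \ (A ∪ B) = {3, 5, 7, 8}
Verification via A' ∩ B': A' = {3, 4, 5, 6, 7, 8, 10}, B' = {2, 3, 5, 7, 8, 9, 11}
A' ∩ B' = {3, 5, 7, 8} ✓

{3, 5, 7, 8}


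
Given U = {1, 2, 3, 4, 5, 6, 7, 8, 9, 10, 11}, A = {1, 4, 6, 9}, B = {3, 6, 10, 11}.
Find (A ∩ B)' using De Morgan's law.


U = {1, 2, 3, 4, 5, 6, 7, 8, 9, 10, 11}
A = {1, 4, 6, 9}, B = {3, 6, 10, 11}
A ∩ B = {6}
(A ∩ B)' = U \ (A ∩ B) = {1, 2, 3, 4, 5, 7, 8, 9, 10, 11}
Verification via A' ∪ B': A' = {2, 3, 5, 7, 8, 10, 11}, B' = {1, 2, 4, 5, 7, 8, 9}
A' ∪ B' = {1, 2, 3, 4, 5, 7, 8, 9, 10, 11} ✓

{1, 2, 3, 4, 5, 7, 8, 9, 10, 11}


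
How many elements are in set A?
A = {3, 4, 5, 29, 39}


Set A = {3, 4, 5, 29, 39}
Listing elements: 3, 4, 5, 29, 39
Counting: 5 elements
|A| = 5

5


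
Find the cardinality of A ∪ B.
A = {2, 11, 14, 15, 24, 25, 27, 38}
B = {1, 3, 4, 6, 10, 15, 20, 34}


Set A = {2, 11, 14, 15, 24, 25, 27, 38}, |A| = 8
Set B = {1, 3, 4, 6, 10, 15, 20, 34}, |B| = 8
A ∩ B = {15}, |A ∩ B| = 1
|A ∪ B| = |A| + |B| - |A ∩ B| = 8 + 8 - 1 = 15

15


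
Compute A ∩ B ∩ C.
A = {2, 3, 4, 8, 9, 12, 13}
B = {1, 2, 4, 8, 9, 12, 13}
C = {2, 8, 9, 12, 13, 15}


Set A = {2, 3, 4, 8, 9, 12, 13}
Set B = {1, 2, 4, 8, 9, 12, 13}
Set C = {2, 8, 9, 12, 13, 15}
First, A ∩ B = {2, 4, 8, 9, 12, 13}
Then, (A ∩ B) ∩ C = {2, 8, 9, 12, 13}

{2, 8, 9, 12, 13}


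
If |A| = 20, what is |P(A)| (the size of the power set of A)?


The set has 20 elements.
The power set contains all possible subsets.
|P(A)| = 2^|A| = 2^20 = 1048576

1048576


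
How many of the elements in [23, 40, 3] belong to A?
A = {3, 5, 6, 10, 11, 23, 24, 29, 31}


Set A = {3, 5, 6, 10, 11, 23, 24, 29, 31}
Candidates: [23, 40, 3]
Check each candidate:
23 ∈ A, 40 ∉ A, 3 ∈ A
Count of candidates in A: 2

2


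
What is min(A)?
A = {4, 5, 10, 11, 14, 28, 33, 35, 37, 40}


Set A = {4, 5, 10, 11, 14, 28, 33, 35, 37, 40}
Elements in ascending order: 4, 5, 10, 11, 14, 28, 33, 35, 37, 40
The smallest element is 4.

4


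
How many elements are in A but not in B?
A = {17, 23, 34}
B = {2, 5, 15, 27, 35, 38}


Set A = {17, 23, 34}
Set B = {2, 5, 15, 27, 35, 38}
A \ B = {17, 23, 34}
|A \ B| = 3

3


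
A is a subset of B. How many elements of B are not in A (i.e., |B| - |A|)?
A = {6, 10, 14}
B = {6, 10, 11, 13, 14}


Set A = {6, 10, 14}, |A| = 3
Set B = {6, 10, 11, 13, 14}, |B| = 5
Since A ⊆ B: B \ A = {11, 13}
|B| - |A| = 5 - 3 = 2

2


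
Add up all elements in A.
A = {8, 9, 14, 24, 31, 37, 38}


Set A = {8, 9, 14, 24, 31, 37, 38}
Sum = 8 + 9 + 14 + 24 + 31 + 37 + 38 = 161

161


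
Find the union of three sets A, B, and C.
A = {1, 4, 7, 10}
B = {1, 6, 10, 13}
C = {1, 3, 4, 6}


Set A = {1, 4, 7, 10}
Set B = {1, 6, 10, 13}
Set C = {1, 3, 4, 6}
First, A ∪ B = {1, 4, 6, 7, 10, 13}
Then, (A ∪ B) ∪ C = {1, 3, 4, 6, 7, 10, 13}

{1, 3, 4, 6, 7, 10, 13}


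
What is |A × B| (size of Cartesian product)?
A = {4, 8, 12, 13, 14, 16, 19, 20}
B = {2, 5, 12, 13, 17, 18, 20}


Set A = {4, 8, 12, 13, 14, 16, 19, 20} has 8 elements.
Set B = {2, 5, 12, 13, 17, 18, 20} has 7 elements.
|A × B| = |A| × |B| = 8 × 7 = 56

56


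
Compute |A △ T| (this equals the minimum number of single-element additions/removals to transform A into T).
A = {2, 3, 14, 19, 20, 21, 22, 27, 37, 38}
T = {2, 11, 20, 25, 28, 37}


Set A = {2, 3, 14, 19, 20, 21, 22, 27, 37, 38}
Set T = {2, 11, 20, 25, 28, 37}
Elements to remove from A (in A, not in T): {3, 14, 19, 21, 22, 27, 38} → 7 removals
Elements to add to A (in T, not in A): {11, 25, 28} → 3 additions
Total edits = 7 + 3 = 10

10


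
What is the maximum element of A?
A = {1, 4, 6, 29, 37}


Set A = {1, 4, 6, 29, 37}
Elements in ascending order: 1, 4, 6, 29, 37
The largest element is 37.

37


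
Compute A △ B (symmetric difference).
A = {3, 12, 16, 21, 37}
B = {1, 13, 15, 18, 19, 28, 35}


Set A = {3, 12, 16, 21, 37}
Set B = {1, 13, 15, 18, 19, 28, 35}
A △ B = (A \ B) ∪ (B \ A)
Elements in A but not B: {3, 12, 16, 21, 37}
Elements in B but not A: {1, 13, 15, 18, 19, 28, 35}
A △ B = {1, 3, 12, 13, 15, 16, 18, 19, 21, 28, 35, 37}

{1, 3, 12, 13, 15, 16, 18, 19, 21, 28, 35, 37}


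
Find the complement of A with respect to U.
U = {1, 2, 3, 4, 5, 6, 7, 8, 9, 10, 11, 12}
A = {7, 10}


Universal set U = {1, 2, 3, 4, 5, 6, 7, 8, 9, 10, 11, 12}
Set A = {7, 10}
A' = U \ A = elements in U but not in A
Checking each element of U:
1 (not in A, include), 2 (not in A, include), 3 (not in A, include), 4 (not in A, include), 5 (not in A, include), 6 (not in A, include), 7 (in A, exclude), 8 (not in A, include), 9 (not in A, include), 10 (in A, exclude), 11 (not in A, include), 12 (not in A, include)
A' = {1, 2, 3, 4, 5, 6, 8, 9, 11, 12}

{1, 2, 3, 4, 5, 6, 8, 9, 11, 12}


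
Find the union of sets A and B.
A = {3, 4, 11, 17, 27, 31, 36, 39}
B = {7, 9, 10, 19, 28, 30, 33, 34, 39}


Set A = {3, 4, 11, 17, 27, 31, 36, 39}
Set B = {7, 9, 10, 19, 28, 30, 33, 34, 39}
A ∪ B includes all elements in either set.
Elements from A: {3, 4, 11, 17, 27, 31, 36, 39}
Elements from B not already included: {7, 9, 10, 19, 28, 30, 33, 34}
A ∪ B = {3, 4, 7, 9, 10, 11, 17, 19, 27, 28, 30, 31, 33, 34, 36, 39}

{3, 4, 7, 9, 10, 11, 17, 19, 27, 28, 30, 31, 33, 34, 36, 39}


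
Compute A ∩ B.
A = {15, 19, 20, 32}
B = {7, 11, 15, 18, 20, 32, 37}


Set A = {15, 19, 20, 32}
Set B = {7, 11, 15, 18, 20, 32, 37}
A ∩ B includes only elements in both sets.
Check each element of A against B:
15 ✓, 19 ✗, 20 ✓, 32 ✓
A ∩ B = {15, 20, 32}

{15, 20, 32}


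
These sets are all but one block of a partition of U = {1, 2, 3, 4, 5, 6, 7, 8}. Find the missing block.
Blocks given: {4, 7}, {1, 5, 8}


U = {1, 2, 3, 4, 5, 6, 7, 8}
Shown blocks: {4, 7}, {1, 5, 8}
A partition's blocks are pairwise disjoint and cover U, so the missing block = U \ (union of shown blocks).
Union of shown blocks: {1, 4, 5, 7, 8}
Missing block = U \ (union) = {2, 3, 6}

{2, 3, 6}


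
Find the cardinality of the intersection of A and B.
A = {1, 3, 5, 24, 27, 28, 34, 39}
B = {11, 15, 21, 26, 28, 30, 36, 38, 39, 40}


Set A = {1, 3, 5, 24, 27, 28, 34, 39}
Set B = {11, 15, 21, 26, 28, 30, 36, 38, 39, 40}
A ∩ B = {28, 39}
|A ∩ B| = 2

2


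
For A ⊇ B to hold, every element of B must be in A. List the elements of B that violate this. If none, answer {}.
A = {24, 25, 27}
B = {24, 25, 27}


Set A = {24, 25, 27}
Set B = {24, 25, 27}
Check each element of B against A:
24 ∈ A, 25 ∈ A, 27 ∈ A
Elements of B not in A: {}

{}


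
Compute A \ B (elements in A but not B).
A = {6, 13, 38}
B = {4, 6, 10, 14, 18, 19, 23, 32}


Set A = {6, 13, 38}
Set B = {4, 6, 10, 14, 18, 19, 23, 32}
A \ B includes elements in A that are not in B.
Check each element of A:
6 (in B, remove), 13 (not in B, keep), 38 (not in B, keep)
A \ B = {13, 38}

{13, 38}


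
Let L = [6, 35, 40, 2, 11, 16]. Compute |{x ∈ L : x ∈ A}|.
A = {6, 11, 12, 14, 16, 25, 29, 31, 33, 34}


Set A = {6, 11, 12, 14, 16, 25, 29, 31, 33, 34}
Candidates: [6, 35, 40, 2, 11, 16]
Check each candidate:
6 ∈ A, 35 ∉ A, 40 ∉ A, 2 ∉ A, 11 ∈ A, 16 ∈ A
Count of candidates in A: 3

3


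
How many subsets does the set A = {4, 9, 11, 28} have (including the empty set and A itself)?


Set A = {4, 9, 11, 28}
|A| = 4
The power set P(A) contains all subsets of A.
|P(A)| = 2^|A| = 2^4 = 16

16


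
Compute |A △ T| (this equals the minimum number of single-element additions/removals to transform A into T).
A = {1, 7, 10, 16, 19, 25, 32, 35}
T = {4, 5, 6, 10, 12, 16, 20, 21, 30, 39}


Set A = {1, 7, 10, 16, 19, 25, 32, 35}
Set T = {4, 5, 6, 10, 12, 16, 20, 21, 30, 39}
Elements to remove from A (in A, not in T): {1, 7, 19, 25, 32, 35} → 6 removals
Elements to add to A (in T, not in A): {4, 5, 6, 12, 20, 21, 30, 39} → 8 additions
Total edits = 6 + 8 = 14

14


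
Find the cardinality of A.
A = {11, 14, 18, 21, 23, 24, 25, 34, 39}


Set A = {11, 14, 18, 21, 23, 24, 25, 34, 39}
Listing elements: 11, 14, 18, 21, 23, 24, 25, 34, 39
Counting: 9 elements
|A| = 9

9
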